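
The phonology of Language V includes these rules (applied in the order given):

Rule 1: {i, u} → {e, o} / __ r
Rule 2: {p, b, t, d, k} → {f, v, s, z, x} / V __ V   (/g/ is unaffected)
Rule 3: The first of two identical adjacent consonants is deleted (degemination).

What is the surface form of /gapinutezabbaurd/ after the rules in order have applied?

Rule 1 (pre-rhotic lowering): /u/ is a high vowel immediately before /r/, so it lowers to [o]. /gapinutezabbaurd/ → gapinutezabbaord.
Rule 2 (intervocalic spirantization): /p/ is a stop between vowels /a/ and /i/, so it spirantizes to the fricative [f]. /t/ is a stop between vowels /u/ and /e/, so it spirantizes to the fricative [s]. /gapinutezabbaord/ → gafinusezabbaord.
Rule 3 (degemination): /bb/ is a geminate; the first /b/ deletes. /gafinusezabbaord/ → gafinusezabaord.

gafinusezabaord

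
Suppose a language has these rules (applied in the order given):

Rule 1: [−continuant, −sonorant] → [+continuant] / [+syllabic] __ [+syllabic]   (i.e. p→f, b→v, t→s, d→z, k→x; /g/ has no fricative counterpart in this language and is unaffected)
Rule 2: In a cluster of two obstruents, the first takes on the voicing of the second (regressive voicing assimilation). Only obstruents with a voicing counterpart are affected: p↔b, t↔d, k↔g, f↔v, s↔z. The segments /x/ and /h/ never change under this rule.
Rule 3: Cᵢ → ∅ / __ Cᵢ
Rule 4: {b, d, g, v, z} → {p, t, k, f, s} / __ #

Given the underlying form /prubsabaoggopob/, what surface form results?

Rule 1 (intervocalic spirantization): /b/ is a stop between vowels /a/ and /a/, so it spirantizes to the fricative [v]. /p/ is a stop between vowels /o/ and /o/, so it spirantizes to the fricative [f]. /prubsabaoggopob/ → prubsavaoggofob.
Rule 2 (regressive voicing assimilation): /b/ precedes the voiceless obstruent /s/, so it devoices to [p] by assimilation. /prubsavaoggofob/ → prupsavaoggofob.
Rule 3 (degemination): /gg/ is a geminate; the first /g/ deletes. /prupsavaoggofob/ → prupsavaogofob.
Rule 4 (final devoicing): /b/ is a voiced obstruent in word-final position, so it devoices to [p]. /prupsavaogofob/ → prupsavaogofop.

prupsavaogofop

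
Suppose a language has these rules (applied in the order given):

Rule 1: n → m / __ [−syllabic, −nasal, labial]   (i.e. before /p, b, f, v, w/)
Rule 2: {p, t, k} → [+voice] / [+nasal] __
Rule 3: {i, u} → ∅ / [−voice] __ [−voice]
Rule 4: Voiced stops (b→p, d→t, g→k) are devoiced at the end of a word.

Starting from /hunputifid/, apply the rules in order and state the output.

humbutfit

Rule 1 (nasal place assimilation): /n/ precedes the labial consonant /p/, so it assimilates in place to [m]. /hunputifid/ → humputifid.
Rule 2 (post-nasal voicing): /p/ is a voiceless stop immediately after the nasal /m/, so it voices to [b]. /humputifid/ → humbutifid.
Rule 3 (high vowel syncope): /i/ is a high vowel flanked by voiceless consonants /t/ and /f/, so it deletes. /humbutifid/ → humbutfid.
Rule 4 (final devoicing): /d/ is a voiced stop in word-final position, so it devoices to [t]. /humbutfid/ → humbutfit.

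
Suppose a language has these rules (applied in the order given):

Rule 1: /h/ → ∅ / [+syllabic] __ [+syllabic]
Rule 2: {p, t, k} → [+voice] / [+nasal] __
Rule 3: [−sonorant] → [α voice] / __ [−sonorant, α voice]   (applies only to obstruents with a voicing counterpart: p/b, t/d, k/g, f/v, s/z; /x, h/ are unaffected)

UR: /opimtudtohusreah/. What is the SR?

Rule 1 (intervocalic h-deletion): /h/ occurs between vowels /o/ and /u/, so it deletes. /opimtudtohusreah/ → opimtudtousreah.
Rule 2 (post-nasal voicing): /t/ is a voiceless stop immediately after the nasal /m/, so it voices to [d]. /opimtudtousreah/ → opimdudtousreah.
Rule 3 (regressive voicing assimilation): /d/ precedes the voiceless obstruent /t/, so it devoices to [t] by assimilation. /opimdudtousreah/ → opimduttousreah.

opimduttousreah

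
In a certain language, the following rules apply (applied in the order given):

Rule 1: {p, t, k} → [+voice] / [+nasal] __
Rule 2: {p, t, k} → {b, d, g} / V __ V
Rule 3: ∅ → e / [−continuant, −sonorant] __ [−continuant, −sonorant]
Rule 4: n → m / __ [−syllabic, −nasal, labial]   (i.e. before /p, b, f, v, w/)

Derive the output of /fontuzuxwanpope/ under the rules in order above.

Rule 1 (post-nasal voicing): /t/ is a voiceless stop immediately after the nasal /n/, so it voices to [d]. /p/ is a voiceless stop immediately after the nasal /n/, so it voices to [b]. /fontuzuxwanpope/ → fonduzuxwanbope.
Rule 2 (intervocalic voicing): /p/ is a voiceless stop between vowels /o/ and /e/, so it voices to [b]. /fonduzuxwanbope/ → fonduzuxwanbobe.
Rule 3 (stop-cluster e-epenthesis): no segment meets the environment; /fonduzuxwanbobe/ is unchanged.
Rule 4 (nasal place assimilation): /n/ precedes the labial consonant /b/, so it assimilates in place to [m]. /fonduzuxwanbobe/ → fonduzuxwambobe.

fonduzuxwambobe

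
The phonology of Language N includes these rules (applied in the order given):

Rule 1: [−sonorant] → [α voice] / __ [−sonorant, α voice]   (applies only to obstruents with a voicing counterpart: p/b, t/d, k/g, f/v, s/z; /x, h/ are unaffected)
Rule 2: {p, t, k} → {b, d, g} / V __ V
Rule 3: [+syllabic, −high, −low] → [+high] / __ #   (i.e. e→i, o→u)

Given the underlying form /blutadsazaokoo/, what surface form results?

Rule 1 (regressive voicing assimilation): /d/ precedes the voiceless obstruent /s/, so it devoices to [t] by assimilation. /blutadsazaokoo/ → blutatsazaokoo.
Rule 2 (intervocalic voicing): /t/ is a voiceless stop between vowels /u/ and /a/, so it voices to [d]. /k/ is a voiceless stop between vowels /o/ and /o/, so it voices to [g]. /blutatsazaokoo/ → bludatsazaogoo.
Rule 3 (final vowel raising): /o/ is a mid vowel in word-final position, so it raises to [u]. /bludatsazaogoo/ → bludatsazaogou.

bludatsazaogou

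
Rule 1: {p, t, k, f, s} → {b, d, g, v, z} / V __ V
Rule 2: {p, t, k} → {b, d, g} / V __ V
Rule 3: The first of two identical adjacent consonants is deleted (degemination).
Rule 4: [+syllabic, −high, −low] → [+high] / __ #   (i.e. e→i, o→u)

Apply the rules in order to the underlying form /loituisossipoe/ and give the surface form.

loiduizosiboi

Rule 1 (intervocalic voicing): /t/ is a voiceless obstruent between vowels /i/ and /u/, so it voices to [d]. /s/ is a voiceless obstruent between vowels /i/ and /o/, so it voices to [z]. /p/ is a voiceless obstruent between vowels /i/ and /o/, so it voices to [b]. /loituisossipoe/ → loiduizossiboe.
Rule 2 (intervocalic voicing): no segment meets the environment; /loiduizossiboe/ is unchanged.
Rule 3 (degemination): /ss/ is a geminate; the first /s/ deletes. /loiduizossiboe/ → loiduizosiboe.
Rule 4 (final vowel raising): /e/ is a mid vowel in word-final position, so it raises to [i]. /loiduizosiboe/ → loiduizosiboi.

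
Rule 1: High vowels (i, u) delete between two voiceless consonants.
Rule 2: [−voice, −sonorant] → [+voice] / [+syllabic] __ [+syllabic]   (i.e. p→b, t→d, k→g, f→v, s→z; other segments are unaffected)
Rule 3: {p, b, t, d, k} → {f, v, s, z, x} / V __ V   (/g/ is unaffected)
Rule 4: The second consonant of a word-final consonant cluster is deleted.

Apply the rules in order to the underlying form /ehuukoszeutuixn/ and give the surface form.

ehuugoszeuzuix

Rule 1 (high vowel syncope): no segment meets the environment; /ehuukoszeutuixn/ is unchanged.
Rule 2 (intervocalic voicing): /k/ is a voiceless obstruent between vowels /u/ and /o/, so it voices to [g]. /t/ is a voiceless obstruent between vowels /u/ and /u/, so it voices to [d]. /ehuukoszeutuixn/ → ehuugoszeuduixn.
Rule 3 (intervocalic spirantization): /d/ is a stop between vowels /u/ and /u/, so it spirantizes to the fricative [z]. /ehuugoszeuduixn/ → ehuugoszeuzuixn.
Rule 4 (final cluster simplification): /n/ is the second consonant of a word-final cluster /xn/, so it deletes. /ehuugoszeuzuixn/ → ehuugoszeuzuix.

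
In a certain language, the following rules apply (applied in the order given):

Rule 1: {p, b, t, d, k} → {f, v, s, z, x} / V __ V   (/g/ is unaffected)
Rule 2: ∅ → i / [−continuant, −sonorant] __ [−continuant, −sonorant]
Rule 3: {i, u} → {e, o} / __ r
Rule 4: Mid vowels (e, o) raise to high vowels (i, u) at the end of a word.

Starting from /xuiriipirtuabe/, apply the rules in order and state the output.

Rule 1 (intervocalic spirantization): /p/ is a stop between vowels /i/ and /i/, so it spirantizes to the fricative [f]. /b/ is a stop between vowels /a/ and /e/, so it spirantizes to the fricative [v]. /xuiriipirtuabe/ → xuiriifirtuave.
Rule 2 (stop-cluster i-epenthesis): no segment meets the environment; /xuiriifirtuave/ is unchanged.
Rule 3 (pre-rhotic lowering): /i/ is a high vowel immediately before /r/, so it lowers to [e]. /i/ is a high vowel immediately before /r/, so it lowers to [e]. /xuiriifirtuave/ → xueriifertuave.
Rule 4 (final vowel raising): /e/ is a mid vowel in word-final position, so it raises to [i]. /xueriifertuave/ → xueriifertuavi.

xueriifertuavi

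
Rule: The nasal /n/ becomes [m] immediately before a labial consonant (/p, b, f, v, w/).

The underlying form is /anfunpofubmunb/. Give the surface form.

/n/ precedes the labial consonant /f/, so it assimilates in place to [m].
/n/ precedes the labial consonant /p/, so it assimilates in place to [m].
/n/ precedes the labial consonant /b/, so it assimilates in place to [m].
Surface form: [amfumpofubmumb].

amfumpofubmumb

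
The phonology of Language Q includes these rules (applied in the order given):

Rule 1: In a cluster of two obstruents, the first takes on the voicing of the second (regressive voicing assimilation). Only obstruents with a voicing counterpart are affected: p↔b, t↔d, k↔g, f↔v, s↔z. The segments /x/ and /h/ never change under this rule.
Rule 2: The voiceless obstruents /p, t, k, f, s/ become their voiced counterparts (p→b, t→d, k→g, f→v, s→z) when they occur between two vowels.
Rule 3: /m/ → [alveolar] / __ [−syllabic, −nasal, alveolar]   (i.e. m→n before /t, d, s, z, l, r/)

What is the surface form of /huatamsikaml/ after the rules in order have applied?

huadansiganl

Rule 1 (regressive voicing assimilation): no segment meets the environment; /huatamsikaml/ is unchanged.
Rule 2 (intervocalic voicing): /t/ is a voiceless obstruent between vowels /a/ and /a/, so it voices to [d]. /k/ is a voiceless obstruent between vowels /i/ and /a/, so it voices to [g]. /huatamsikaml/ → huadamsigaml.
Rule 3 (nasal place assimilation): /m/ precedes the alveolar consonant /s/, so it assimilates in place to [n]. /m/ precedes the alveolar consonant /l/, so it assimilates in place to [n]. /huadamsigaml/ → huadansiganl.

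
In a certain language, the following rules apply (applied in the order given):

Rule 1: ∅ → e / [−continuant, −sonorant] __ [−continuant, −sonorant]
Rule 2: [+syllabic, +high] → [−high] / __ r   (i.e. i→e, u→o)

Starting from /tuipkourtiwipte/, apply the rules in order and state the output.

tuipekoortiwipete

Rule 1 (stop-cluster e-epenthesis): /p/ and /k/ form a stop–stop cluster, so [e] is inserted between them. /p/ and /t/ form a stop–stop cluster, so [e] is inserted between them. /tuipkourtiwipte/ → tuipekourtiwipete.
Rule 2 (pre-rhotic lowering): /u/ is a high vowel immediately before /r/, so it lowers to [o]. /tuipekourtiwipete/ → tuipekoortiwipete.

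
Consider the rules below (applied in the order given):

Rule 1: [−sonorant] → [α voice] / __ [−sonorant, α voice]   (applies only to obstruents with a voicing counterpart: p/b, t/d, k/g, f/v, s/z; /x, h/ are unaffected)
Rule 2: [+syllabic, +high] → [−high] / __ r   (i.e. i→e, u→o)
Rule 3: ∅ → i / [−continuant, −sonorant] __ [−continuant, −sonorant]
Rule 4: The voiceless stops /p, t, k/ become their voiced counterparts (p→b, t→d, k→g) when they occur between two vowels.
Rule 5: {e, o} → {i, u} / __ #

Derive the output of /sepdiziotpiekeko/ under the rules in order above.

Rule 1 (regressive voicing assimilation): /p/ precedes the voiced obstruent /d/, so it voices to [b] by assimilation. /sepdiziotpiekeko/ → sebdiziotpiekeko.
Rule 2 (pre-rhotic lowering): no segment meets the environment; /sebdiziotpiekeko/ is unchanged.
Rule 3 (stop-cluster i-epenthesis): /b/ and /d/ form a stop–stop cluster, so [i] is inserted between them. /t/ and /p/ form a stop–stop cluster, so [i] is inserted between them. /sebdiziotpiekeko/ → sebidiziotipiekeko.
Rule 4 (intervocalic voicing): /t/ is a voiceless stop between vowels /o/ and /i/, so it voices to [d]. /p/ is a voiceless stop between vowels /i/ and /i/, so it voices to [b]. /k/ is a voiceless stop between vowels /e/ and /e/, so it voices to [g]. /k/ is a voiceless stop between vowels /e/ and /o/, so it voices to [g]. /sebidiziotipiekeko/ → sebidiziodibiegego.
Rule 5 (final vowel raising): /o/ is a mid vowel in word-final position, so it raises to [u]. /sebidiziodibiegego/ → sebidiziodibiegegu.

sebidiziodibiegegu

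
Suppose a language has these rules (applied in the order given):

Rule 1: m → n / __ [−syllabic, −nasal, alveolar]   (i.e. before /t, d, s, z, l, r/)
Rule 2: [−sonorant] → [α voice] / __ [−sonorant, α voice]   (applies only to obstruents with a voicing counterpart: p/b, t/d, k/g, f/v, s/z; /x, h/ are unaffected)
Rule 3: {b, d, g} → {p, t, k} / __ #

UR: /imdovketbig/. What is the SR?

indofkedbik

Rule 1 (nasal place assimilation): /m/ precedes the alveolar consonant /d/, so it assimilates in place to [n]. /imdovketbig/ → indovketbig.
Rule 2 (regressive voicing assimilation): /v/ precedes the voiceless obstruent /k/, so it devoices to [f] by assimilation. /t/ precedes the voiced obstruent /b/, so it voices to [d] by assimilation. /indovketbig/ → indofkedbig.
Rule 3 (final devoicing): /g/ is a voiced stop in word-final position, so it devoices to [k]. /indofkedbig/ → indofkedbik.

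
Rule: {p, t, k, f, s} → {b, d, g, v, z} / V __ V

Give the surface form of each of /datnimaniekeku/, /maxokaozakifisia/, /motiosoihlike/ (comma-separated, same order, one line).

/datnimaniekeku/: /k/ is a voiceless obstruent between vowels /e/ and /e/, so it voices to [g]. /k/ is a voiceless obstruent between vowels /e/ and /u/, so it voices to [g]. → [datnimaniegegu].
/maxokaozakifisia/: /k/ is a voiceless obstruent between vowels /o/ and /a/, so it voices to [g]. /k/ is a voiceless obstruent between vowels /a/ and /i/, so it voices to [g]. /f/ is a voiceless obstruent between vowels /i/ and /i/, so it voices to [v]. /s/ is a voiceless obstruent between vowels /i/ and /i/, so it voices to [z]. → [maxogaozagivizia].
/motiosoihlike/: /t/ is a voiceless obstruent between vowels /o/ and /i/, so it voices to [d]. /s/ is a voiceless obstruent between vowels /o/ and /o/, so it voices to [z]. /k/ is a voiceless obstruent between vowels /i/ and /e/, so it voices to [g]. → [modiozoihlige].

datnimaniegegu, maxogaozagivizia, modiozoihlige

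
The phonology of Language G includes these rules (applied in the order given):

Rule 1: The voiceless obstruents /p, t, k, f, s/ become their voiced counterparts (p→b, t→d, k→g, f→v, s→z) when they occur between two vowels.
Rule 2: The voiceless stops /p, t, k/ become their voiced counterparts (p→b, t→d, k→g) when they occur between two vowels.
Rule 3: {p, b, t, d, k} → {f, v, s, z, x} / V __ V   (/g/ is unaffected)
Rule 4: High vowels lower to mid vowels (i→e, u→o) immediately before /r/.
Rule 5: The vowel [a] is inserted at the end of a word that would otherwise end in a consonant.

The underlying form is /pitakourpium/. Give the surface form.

pizagoorpiuma

Rule 1 (intervocalic voicing): /t/ is a voiceless obstruent between vowels /i/ and /a/, so it voices to [d]. /k/ is a voiceless obstruent between vowels /a/ and /o/, so it voices to [g]. /pitakourpium/ → pidagourpium.
Rule 2 (intervocalic voicing): no segment meets the environment; /pidagourpium/ is unchanged.
Rule 3 (intervocalic spirantization): /d/ is a stop between vowels /i/ and /a/, so it spirantizes to the fricative [z]. /pidagourpium/ → pizagourpium.
Rule 4 (pre-rhotic lowering): /u/ is a high vowel immediately before /r/, so it lowers to [o]. /pizagourpium/ → pizagoorpium.
Rule 5 (final a-epenthesis): the form ends in the consonant /m/, so [a] is inserted word-finally. /pizagoorpium/ → pizagoorpiuma.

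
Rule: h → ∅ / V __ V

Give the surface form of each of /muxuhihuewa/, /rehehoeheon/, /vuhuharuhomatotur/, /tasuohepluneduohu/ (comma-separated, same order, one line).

muxuiuewa, reeoeeon, vuuaruomatotur, tasuoepluneduou

/muxuhihuewa/: /h/ occurs between vowels /u/ and /i/, so it deletes. /h/ occurs between vowels /i/ and /u/, so it deletes. → [muxuiuewa].
/rehehoeheon/: /h/ occurs between vowels /e/ and /e/, so it deletes. /h/ occurs between vowels /e/ and /o/, so it deletes. /h/ occurs between vowels /e/ and /e/, so it deletes. → [reeoeeon].
/vuhuharuhomatotur/: /h/ occurs between vowels /u/ and /u/, so it deletes. /h/ occurs between vowels /u/ and /a/, so it deletes. /h/ occurs between vowels /u/ and /o/, so it deletes. → [vuuaruomatotur].
/tasuohepluneduohu/: /h/ occurs between vowels /o/ and /e/, so it deletes. /h/ occurs between vowels /o/ and /u/, so it deletes. → [tasuoepluneduou].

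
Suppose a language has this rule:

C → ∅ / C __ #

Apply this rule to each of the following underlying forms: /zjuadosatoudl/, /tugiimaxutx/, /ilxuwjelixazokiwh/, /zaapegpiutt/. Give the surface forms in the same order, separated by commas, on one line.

/zjuadosatoudl/: /l/ is the second consonant of a word-final cluster /dl/, so it deletes. → [zjuadosatoud].
/tugiimaxutx/: /x/ is the second consonant of a word-final cluster /tx/, so it deletes. → [tugiimaxut].
/ilxuwjelixazokiwh/: /h/ is the second consonant of a word-final cluster /wh/, so it deletes. → [ilxuwjelixazokiw].
/zaapegpiutt/: /t/ is the second consonant of a word-final cluster /tt/, so it deletes. → [zaapegpiut].

zjuadosatoud, tugiimaxut, ilxuwjelixazokiw, zaapegpiut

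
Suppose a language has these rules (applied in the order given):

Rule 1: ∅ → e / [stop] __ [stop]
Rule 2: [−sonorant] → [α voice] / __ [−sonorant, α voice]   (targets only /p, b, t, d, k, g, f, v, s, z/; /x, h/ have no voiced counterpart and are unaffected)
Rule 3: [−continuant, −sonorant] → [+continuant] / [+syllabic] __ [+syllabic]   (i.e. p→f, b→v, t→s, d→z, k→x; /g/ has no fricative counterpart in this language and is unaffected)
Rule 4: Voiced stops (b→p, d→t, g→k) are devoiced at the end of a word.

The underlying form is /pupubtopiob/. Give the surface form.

pufuvesofiop

Rule 1 (stop-cluster e-epenthesis): /b/ and /t/ form a stop–stop cluster, so [e] is inserted between them. /pupubtopiob/ → pupubetopiob.
Rule 2 (regressive voicing assimilation): no segment meets the environment; /pupubetopiob/ is unchanged.
Rule 3 (intervocalic spirantization): /p/ is a stop between vowels /u/ and /u/, so it spirantizes to the fricative [f]. /b/ is a stop between vowels /u/ and /e/, so it spirantizes to the fricative [v]. /t/ is a stop between vowels /e/ and /o/, so it spirantizes to the fricative [s]. /p/ is a stop between vowels /o/ and /i/, so it spirantizes to the fricative [f]. /pupubetopiob/ → pufuvesofiob.
Rule 4 (final devoicing): /b/ is a voiced stop in word-final position, so it devoices to [p]. /pufuvesofiob/ → pufuvesofiop.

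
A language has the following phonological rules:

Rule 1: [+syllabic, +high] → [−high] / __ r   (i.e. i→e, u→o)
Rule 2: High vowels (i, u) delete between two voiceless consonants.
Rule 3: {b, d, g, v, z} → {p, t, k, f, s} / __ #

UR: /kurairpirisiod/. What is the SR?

koraerperisiot

Rule 1 (pre-rhotic lowering): /u/ is a high vowel immediately before /r/, so it lowers to [o]. /i/ is a high vowel immediately before /r/, so it lowers to [e]. /i/ is a high vowel immediately before /r/, so it lowers to [e]. /kurairpirisiod/ → koraerperisiod.
Rule 2 (high vowel syncope): no segment meets the environment; /koraerperisiod/ is unchanged.
Rule 3 (final devoicing): /d/ is a voiced obstruent in word-final position, so it devoices to [t]. /koraerperisiod/ → koraerperisiot.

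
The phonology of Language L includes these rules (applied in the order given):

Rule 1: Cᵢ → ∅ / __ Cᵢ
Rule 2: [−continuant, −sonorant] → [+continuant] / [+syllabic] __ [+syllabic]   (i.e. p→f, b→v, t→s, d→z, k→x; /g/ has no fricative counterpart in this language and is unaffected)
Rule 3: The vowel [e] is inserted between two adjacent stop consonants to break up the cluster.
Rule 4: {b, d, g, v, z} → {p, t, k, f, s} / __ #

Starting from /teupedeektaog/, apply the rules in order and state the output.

teufezeeketaok

Rule 1 (degemination): no segment meets the environment; /teupedeektaog/ is unchanged.
Rule 2 (intervocalic spirantization): /p/ is a stop between vowels /u/ and /e/, so it spirantizes to the fricative [f]. /d/ is a stop between vowels /e/ and /e/, so it spirantizes to the fricative [z]. /teupedeektaog/ → teufezeektaog.
Rule 3 (stop-cluster e-epenthesis): /k/ and /t/ form a stop–stop cluster, so [e] is inserted between them. /teufezeektaog/ → teufezeeketaog.
Rule 4 (final devoicing): /g/ is a voiced obstruent in word-final position, so it devoices to [k]. /teufezeeketaog/ → teufezeeketaok.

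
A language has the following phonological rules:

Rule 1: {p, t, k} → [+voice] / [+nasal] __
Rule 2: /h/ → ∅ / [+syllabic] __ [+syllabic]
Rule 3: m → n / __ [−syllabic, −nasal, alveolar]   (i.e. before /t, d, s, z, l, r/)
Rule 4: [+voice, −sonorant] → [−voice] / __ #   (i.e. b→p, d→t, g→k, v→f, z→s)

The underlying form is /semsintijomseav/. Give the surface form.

Rule 1 (post-nasal voicing): /t/ is a voiceless stop immediately after the nasal /n/, so it voices to [d]. /semsintijomseav/ → semsindijomseav.
Rule 2 (intervocalic h-deletion): no segment meets the environment; /semsindijomseav/ is unchanged.
Rule 3 (nasal place assimilation): /m/ precedes the alveolar consonant /s/, so it assimilates in place to [n]. /m/ precedes the alveolar consonant /s/, so it assimilates in place to [n]. /semsindijomseav/ → sensindijonseav.
Rule 4 (final devoicing): /v/ is a voiced obstruent in word-final position, so it devoices to [f]. /sensindijonseav/ → sensindijonseaf.

sensindijonseaf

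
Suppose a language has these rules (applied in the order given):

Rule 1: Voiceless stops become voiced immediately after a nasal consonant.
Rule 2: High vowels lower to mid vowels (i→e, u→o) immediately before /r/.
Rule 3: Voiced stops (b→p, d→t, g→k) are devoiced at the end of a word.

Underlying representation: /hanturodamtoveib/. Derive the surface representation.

handorodamdoveip

Rule 1 (post-nasal voicing): /t/ is a voiceless stop immediately after the nasal /n/, so it voices to [d]. /t/ is a voiceless stop immediately after the nasal /m/, so it voices to [d]. /hanturodamtoveib/ → handurodamdoveib.
Rule 2 (pre-rhotic lowering): /u/ is a high vowel immediately before /r/, so it lowers to [o]. /handurodamdoveib/ → handorodamdoveib.
Rule 3 (final devoicing): /b/ is a voiced stop in word-final position, so it devoices to [p]. /handorodamdoveib/ → handorodamdoveip.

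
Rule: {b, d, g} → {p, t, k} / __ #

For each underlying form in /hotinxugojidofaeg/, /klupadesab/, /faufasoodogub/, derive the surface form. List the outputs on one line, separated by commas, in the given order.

hotinxugojidofaek, klupadesap, faufasoodogup

/hotinxugojidofaeg/: /g/ is a voiced stop in word-final position, so it devoices to [k]. → [hotinxugojidofaek].
/klupadesab/: /b/ is a voiced stop in word-final position, so it devoices to [p]. → [klupadesap].
/faufasoodogub/: /b/ is a voiced stop in word-final position, so it devoices to [p]. → [faufasoodogup].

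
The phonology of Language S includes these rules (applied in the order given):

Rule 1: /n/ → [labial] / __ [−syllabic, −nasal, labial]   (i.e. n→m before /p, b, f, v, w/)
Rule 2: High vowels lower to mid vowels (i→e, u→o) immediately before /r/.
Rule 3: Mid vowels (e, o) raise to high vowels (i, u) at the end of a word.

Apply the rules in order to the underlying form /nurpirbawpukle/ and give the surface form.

Rule 1 (nasal place assimilation): no segment meets the environment; /nurpirbawpukle/ is unchanged.
Rule 2 (pre-rhotic lowering): /u/ is a high vowel immediately before /r/, so it lowers to [o]. /i/ is a high vowel immediately before /r/, so it lowers to [e]. /nurpirbawpukle/ → norperbawpukle.
Rule 3 (final vowel raising): /e/ is a mid vowel in word-final position, so it raises to [i]. /norperbawpukle/ → norperbawpukli.

norperbawpukli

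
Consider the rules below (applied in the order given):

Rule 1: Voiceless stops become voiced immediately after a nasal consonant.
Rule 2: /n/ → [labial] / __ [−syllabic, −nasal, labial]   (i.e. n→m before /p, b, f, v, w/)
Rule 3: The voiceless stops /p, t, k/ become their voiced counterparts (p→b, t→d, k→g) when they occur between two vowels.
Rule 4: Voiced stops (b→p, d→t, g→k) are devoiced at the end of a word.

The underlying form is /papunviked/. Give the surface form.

pabumviget

Rule 1 (post-nasal voicing): no segment meets the environment; /papunviked/ is unchanged.
Rule 2 (nasal place assimilation): /n/ precedes the labial consonant /v/, so it assimilates in place to [m]. /papunviked/ → papumviked.
Rule 3 (intervocalic voicing): /p/ is a voiceless stop between vowels /a/ and /u/, so it voices to [b]. /k/ is a voiceless stop between vowels /i/ and /e/, so it voices to [g]. /papumviked/ → pabumviged.
Rule 4 (final devoicing): /d/ is a voiced stop in word-final position, so it devoices to [t]. /pabumviged/ → pabumviget.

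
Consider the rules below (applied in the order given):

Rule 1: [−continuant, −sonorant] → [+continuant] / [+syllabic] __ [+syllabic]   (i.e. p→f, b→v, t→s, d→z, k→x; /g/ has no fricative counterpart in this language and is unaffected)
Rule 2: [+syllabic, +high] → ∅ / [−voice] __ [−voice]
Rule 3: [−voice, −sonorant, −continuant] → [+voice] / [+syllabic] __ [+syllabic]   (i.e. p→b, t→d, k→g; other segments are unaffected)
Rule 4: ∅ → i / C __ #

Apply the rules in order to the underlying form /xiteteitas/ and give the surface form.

xseseisasi

Rule 1 (intervocalic spirantization): /t/ is a stop between vowels /i/ and /e/, so it spirantizes to the fricative [s]. /t/ is a stop between vowels /e/ and /e/, so it spirantizes to the fricative [s]. /t/ is a stop between vowels /i/ and /a/, so it spirantizes to the fricative [s]. /xiteteitas/ → xiseseisas.
Rule 2 (high vowel syncope): /i/ is a high vowel flanked by voiceless consonants /x/ and /s/, so it deletes. /xiseseisas/ → xseseisas.
Rule 3 (intervocalic voicing): no segment meets the environment; /xseseisas/ is unchanged.
Rule 4 (final i-epenthesis): the form ends in the consonant /s/, so [i] is inserted word-finally. /xseseisas/ → xseseisasi.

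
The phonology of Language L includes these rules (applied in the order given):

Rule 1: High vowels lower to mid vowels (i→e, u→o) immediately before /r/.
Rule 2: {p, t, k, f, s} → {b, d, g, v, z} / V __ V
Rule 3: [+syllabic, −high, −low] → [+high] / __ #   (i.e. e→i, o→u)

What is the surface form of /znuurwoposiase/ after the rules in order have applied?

Rule 1 (pre-rhotic lowering): /u/ is a high vowel immediately before /r/, so it lowers to [o]. /znuurwoposiase/ → znuorwoposiase.
Rule 2 (intervocalic voicing): /p/ is a voiceless obstruent between vowels /o/ and /o/, so it voices to [b]. /s/ is a voiceless obstruent between vowels /o/ and /i/, so it voices to [z]. /s/ is a voiceless obstruent between vowels /a/ and /e/, so it voices to [z]. /znuorwoposiase/ → znuorwoboziaze.
Rule 3 (final vowel raising): /e/ is a mid vowel in word-final position, so it raises to [i]. /znuorwoboziaze/ → znuorwoboziazi.

znuorwoboziazi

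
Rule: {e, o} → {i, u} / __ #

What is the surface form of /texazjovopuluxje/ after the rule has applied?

/e/ is a mid vowel in word-final position, so it raises to [i].
The other instances of /e/, /o/ do not occur in the required environment and remain unchanged.
Surface form: [texazjovopuluxji].

texazjovopuluxji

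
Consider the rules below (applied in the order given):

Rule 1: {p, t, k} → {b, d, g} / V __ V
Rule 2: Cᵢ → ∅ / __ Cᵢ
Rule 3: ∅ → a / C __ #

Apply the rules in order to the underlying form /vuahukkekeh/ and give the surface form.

Rule 1 (intervocalic voicing): /k/ is a voiceless stop between vowels /e/ and /e/, so it voices to [g]. /vuahukkekeh/ → vuahukkegeh.
Rule 2 (degemination): /kk/ is a geminate; the first /k/ deletes. /vuahukkegeh/ → vuahukegeh.
Rule 3 (final a-epenthesis): the form ends in the consonant /h/, so [a] is inserted word-finally. /vuahukegeh/ → vuahukegeha.

vuahukegeha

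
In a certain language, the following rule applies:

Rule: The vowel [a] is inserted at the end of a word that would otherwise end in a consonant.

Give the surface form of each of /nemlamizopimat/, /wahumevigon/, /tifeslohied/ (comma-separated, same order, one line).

nemlamizopimata, wahumevigona, tifeslohieda

/nemlamizopimat/: the form ends in the consonant /t/, so [a] is inserted word-finally. → [nemlamizopimata].
/wahumevigon/: the form ends in the consonant /n/, so [a] is inserted word-finally. → [wahumevigona].
/tifeslohied/: the form ends in the consonant /d/, so [a] is inserted word-finally. → [tifeslohieda].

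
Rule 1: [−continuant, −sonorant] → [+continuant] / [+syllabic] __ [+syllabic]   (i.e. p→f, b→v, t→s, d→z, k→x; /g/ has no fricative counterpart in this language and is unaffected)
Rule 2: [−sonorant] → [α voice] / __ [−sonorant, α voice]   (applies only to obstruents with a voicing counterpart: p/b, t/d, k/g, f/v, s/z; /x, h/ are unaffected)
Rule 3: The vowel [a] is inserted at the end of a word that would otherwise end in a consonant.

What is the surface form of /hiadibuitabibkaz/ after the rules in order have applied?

Rule 1 (intervocalic spirantization): /d/ is a stop between vowels /a/ and /i/, so it spirantizes to the fricative [z]. /b/ is a stop between vowels /i/ and /u/, so it spirantizes to the fricative [v]. /t/ is a stop between vowels /i/ and /a/, so it spirantizes to the fricative [s]. /b/ is a stop between vowels /a/ and /i/, so it spirantizes to the fricative [v]. /hiadibuitabibkaz/ → hiazivuisavibkaz.
Rule 2 (regressive voicing assimilation): /b/ precedes the voiceless obstruent /k/, so it devoices to [p] by assimilation. /hiazivuisavibkaz/ → hiazivuisavipkaz.
Rule 3 (final a-epenthesis): the form ends in the consonant /z/, so [a] is inserted word-finally. /hiazivuisavipkaz/ → hiazivuisavipkaza.

hiazivuisavipkaza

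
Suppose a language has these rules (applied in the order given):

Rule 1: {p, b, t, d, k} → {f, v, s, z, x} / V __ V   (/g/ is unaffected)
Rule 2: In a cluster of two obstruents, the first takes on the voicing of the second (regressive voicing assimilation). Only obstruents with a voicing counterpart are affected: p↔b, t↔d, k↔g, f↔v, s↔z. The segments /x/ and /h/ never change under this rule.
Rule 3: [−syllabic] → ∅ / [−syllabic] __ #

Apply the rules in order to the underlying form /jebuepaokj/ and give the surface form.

Rule 1 (intervocalic spirantization): /b/ is a stop between vowels /e/ and /u/, so it spirantizes to the fricative [v]. /p/ is a stop between vowels /e/ and /a/, so it spirantizes to the fricative [f]. /jebuepaokj/ → jevuefaokj.
Rule 2 (regressive voicing assimilation): no segment meets the environment; /jevuefaokj/ is unchanged.
Rule 3 (final cluster simplification): /j/ is the second consonant of a word-final cluster /kj/, so it deletes. /jevuefaokj/ → jevuefaok.

jevuefaok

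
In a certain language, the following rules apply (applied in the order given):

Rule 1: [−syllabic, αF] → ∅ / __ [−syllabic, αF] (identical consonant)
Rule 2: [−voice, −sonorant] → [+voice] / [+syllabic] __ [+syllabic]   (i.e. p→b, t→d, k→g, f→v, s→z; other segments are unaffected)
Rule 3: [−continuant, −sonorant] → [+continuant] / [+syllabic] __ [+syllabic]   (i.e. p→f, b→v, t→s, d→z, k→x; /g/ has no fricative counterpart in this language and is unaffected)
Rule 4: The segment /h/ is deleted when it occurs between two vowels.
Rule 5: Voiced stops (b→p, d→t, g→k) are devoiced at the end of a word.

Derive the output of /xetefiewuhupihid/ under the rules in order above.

Rule 1 (degemination): no segment meets the environment; /xetefiewuhupihid/ is unchanged.
Rule 2 (intervocalic voicing): /t/ is a voiceless obstruent between vowels /e/ and /e/, so it voices to [d]. /f/ is a voiceless obstruent between vowels /e/ and /i/, so it voices to [v]. /p/ is a voiceless obstruent between vowels /u/ and /i/, so it voices to [b]. /xetefiewuhupihid/ → xedeviewuhubihid.
Rule 3 (intervocalic spirantization): /d/ is a stop between vowels /e/ and /e/, so it spirantizes to the fricative [z]. /b/ is a stop between vowels /u/ and /i/, so it spirantizes to the fricative [v]. /xedeviewuhubihid/ → xezeviewuhuvihid.
Rule 4 (intervocalic h-deletion): /h/ occurs between vowels /u/ and /u/, so it deletes. /h/ occurs between vowels /i/ and /i/, so it deletes. /xezeviewuhuvihid/ → xezeviewuuviid.
Rule 5 (final devoicing): /d/ is a voiced stop in word-final position, so it devoices to [t]. /xezeviewuuviid/ → xezeviewuuviit.

xezeviewuuviit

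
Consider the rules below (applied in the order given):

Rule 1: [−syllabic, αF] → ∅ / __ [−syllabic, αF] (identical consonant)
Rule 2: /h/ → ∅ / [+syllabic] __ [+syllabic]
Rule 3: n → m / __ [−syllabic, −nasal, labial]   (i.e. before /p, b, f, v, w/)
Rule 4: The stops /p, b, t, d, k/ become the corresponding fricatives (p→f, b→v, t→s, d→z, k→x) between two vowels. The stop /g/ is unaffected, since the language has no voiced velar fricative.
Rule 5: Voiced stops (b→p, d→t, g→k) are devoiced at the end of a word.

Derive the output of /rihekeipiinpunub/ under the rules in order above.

riexeifiimpunup

Rule 1 (degemination): no segment meets the environment; /rihekeipiinpunub/ is unchanged.
Rule 2 (intervocalic h-deletion): /h/ occurs between vowels /i/ and /e/, so it deletes. /rihekeipiinpunub/ → riekeipiinpunub.
Rule 3 (nasal place assimilation): /n/ precedes the labial consonant /p/, so it assimilates in place to [m]. /riekeipiinpunub/ → riekeipiimpunub.
Rule 4 (intervocalic spirantization): /k/ is a stop between vowels /e/ and /e/, so it spirantizes to the fricative [x]. /p/ is a stop between vowels /i/ and /i/, so it spirantizes to the fricative [f]. /riekeipiimpunub/ → riexeifiimpunub.
Rule 5 (final devoicing): /b/ is a voiced stop in word-final position, so it devoices to [p]. /riexeifiimpunub/ → riexeifiimpunup.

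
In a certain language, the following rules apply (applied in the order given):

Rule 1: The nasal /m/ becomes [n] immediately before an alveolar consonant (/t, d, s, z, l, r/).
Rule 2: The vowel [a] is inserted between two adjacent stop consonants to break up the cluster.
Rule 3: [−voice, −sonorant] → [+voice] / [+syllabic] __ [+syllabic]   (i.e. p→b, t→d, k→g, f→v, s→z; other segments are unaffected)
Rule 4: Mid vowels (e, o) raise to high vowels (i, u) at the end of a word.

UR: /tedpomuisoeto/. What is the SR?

tedabomuizoedu

Rule 1 (nasal place assimilation): no segment meets the environment; /tedpomuisoeto/ is unchanged.
Rule 2 (stop-cluster a-epenthesis): /d/ and /p/ form a stop–stop cluster, so [a] is inserted between them. /tedpomuisoeto/ → tedapomuisoeto.
Rule 3 (intervocalic voicing): /p/ is a voiceless obstruent between vowels /a/ and /o/, so it voices to [b]. /s/ is a voiceless obstruent between vowels /i/ and /o/, so it voices to [z]. /t/ is a voiceless obstruent between vowels /e/ and /o/, so it voices to [d]. /tedapomuisoeto/ → tedabomuizoedo.
Rule 4 (final vowel raising): /o/ is a mid vowel in word-final position, so it raises to [u]. /tedabomuizoedo/ → tedabomuizoedu.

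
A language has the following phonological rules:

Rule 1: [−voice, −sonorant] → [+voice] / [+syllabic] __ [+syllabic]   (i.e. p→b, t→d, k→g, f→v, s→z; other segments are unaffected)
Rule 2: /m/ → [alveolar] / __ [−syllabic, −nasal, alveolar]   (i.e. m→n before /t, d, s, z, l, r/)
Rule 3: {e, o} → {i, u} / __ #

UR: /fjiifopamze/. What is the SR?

fjiivobanzi

Rule 1 (intervocalic voicing): /f/ is a voiceless obstruent between vowels /i/ and /o/, so it voices to [v]. /p/ is a voiceless obstruent between vowels /o/ and /a/, so it voices to [b]. /fjiifopamze/ → fjiivobamze.
Rule 2 (nasal place assimilation): /m/ precedes the alveolar consonant /z/, so it assimilates in place to [n]. /fjiivobamze/ → fjiivobanze.
Rule 3 (final vowel raising): /e/ is a mid vowel in word-final position, so it raises to [i]. /fjiivobanze/ → fjiivobanzi.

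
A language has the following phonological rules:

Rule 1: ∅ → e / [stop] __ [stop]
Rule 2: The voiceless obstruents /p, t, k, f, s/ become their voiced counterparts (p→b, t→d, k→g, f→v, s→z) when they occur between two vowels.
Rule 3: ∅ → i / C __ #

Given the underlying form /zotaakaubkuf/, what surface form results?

Rule 1 (stop-cluster e-epenthesis): /b/ and /k/ form a stop–stop cluster, so [e] is inserted between them. /zotaakaubkuf/ → zotaakaubekuf.
Rule 2 (intervocalic voicing): /t/ is a voiceless obstruent between vowels /o/ and /a/, so it voices to [d]. /k/ is a voiceless obstruent between vowels /a/ and /a/, so it voices to [g]. /k/ is a voiceless obstruent between vowels /e/ and /u/, so it voices to [g]. /zotaakaubekuf/ → zodaagaubeguf.
Rule 3 (final i-epenthesis): the form ends in the consonant /f/, so [i] is inserted word-finally. /zodaagaubeguf/ → zodaagaubegufi.

zodaagaubegufi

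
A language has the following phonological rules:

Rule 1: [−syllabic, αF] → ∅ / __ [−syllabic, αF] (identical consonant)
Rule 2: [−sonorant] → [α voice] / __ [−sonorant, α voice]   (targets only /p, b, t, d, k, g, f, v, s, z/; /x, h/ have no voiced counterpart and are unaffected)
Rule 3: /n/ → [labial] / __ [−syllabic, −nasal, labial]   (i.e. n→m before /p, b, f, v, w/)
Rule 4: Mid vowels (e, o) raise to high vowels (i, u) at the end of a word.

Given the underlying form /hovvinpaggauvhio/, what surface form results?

hovimpagaufhiu

Rule 1 (degemination): /vv/ is a geminate; the first /v/ deletes. /gg/ is a geminate; the first /g/ deletes. /hovvinpaggauvhio/ → hovinpagauvhio.
Rule 2 (regressive voicing assimilation): /v/ precedes the voiceless obstruent /h/, so it devoices to [f] by assimilation. /hovinpagauvhio/ → hovinpagaufhio.
Rule 3 (nasal place assimilation): /n/ precedes the labial consonant /p/, so it assimilates in place to [m]. /hovinpagaufhio/ → hovimpagaufhio.
Rule 4 (final vowel raising): /o/ is a mid vowel in word-final position, so it raises to [u]. /hovimpagaufhio/ → hovimpagaufhiu.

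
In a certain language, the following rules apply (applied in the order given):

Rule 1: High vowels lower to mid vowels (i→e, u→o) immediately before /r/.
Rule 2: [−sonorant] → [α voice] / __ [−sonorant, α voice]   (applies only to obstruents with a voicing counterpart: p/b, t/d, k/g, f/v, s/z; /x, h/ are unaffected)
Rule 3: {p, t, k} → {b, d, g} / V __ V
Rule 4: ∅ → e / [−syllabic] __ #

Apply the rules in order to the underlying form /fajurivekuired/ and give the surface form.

fajoriveguerede

Rule 1 (pre-rhotic lowering): /u/ is a high vowel immediately before /r/, so it lowers to [o]. /i/ is a high vowel immediately before /r/, so it lowers to [e]. /fajurivekuired/ → fajorivekuered.
Rule 2 (regressive voicing assimilation): no segment meets the environment; /fajorivekuered/ is unchanged.
Rule 3 (intervocalic voicing): /k/ is a voiceless stop between vowels /e/ and /u/, so it voices to [g]. /fajorivekuered/ → fajoriveguered.
Rule 4 (final e-epenthesis): the form ends in the consonant /d/, so [e] is inserted word-finally. /fajoriveguered/ → fajoriveguerede.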